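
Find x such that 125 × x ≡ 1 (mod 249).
2

gcd(125, 249) = 1, so the inverse exists.
Extended Euclidean algorithm on (249, 125):
249 = 1 × 125 + 124  ⟹  124 = (1)·249 + (-1)·125
125 = 1 × 124 + 1  ⟹  1 = (-1)·249 + (2)·125
So (2)·125 ≡ 1 (mod 249), i.e. 125^(-1) ≡ 2 (mod 249).
Check: 125 × 2 = 250 ≡ 1 (mod 249)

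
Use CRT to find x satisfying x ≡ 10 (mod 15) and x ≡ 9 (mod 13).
100

Using Chinese Remainder Theorem:
M = 15 × 13 = 195
M1 = 13, M2 = 15
y1 = 13^(-1) mod 15 = 7
y2 = 15^(-1) mod 13 = 7
x = (10×13×7 + 9×15×7) mod 195 = 100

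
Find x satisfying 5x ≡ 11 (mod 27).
x ≡ 13 (mod 27)

gcd(5, 27) = 1, which divides 11, so solutions exist.
Find 5^(-1) mod 27 by the extended Euclidean algorithm:
27 = 5 × 5 + 2  ⟹  2 = (1)·27 + (-5)·5
5 = 2 × 2 + 1  ⟹  1 = (-2)·27 + (11)·5
So (11)·5 ≡ 1 (mod 27), i.e. 5^(-1) ≡ 11 (mod 27).
x ≡ 11 × 11 = 121 ≡ 13 (mod 27).
Check: 5 × 13 = 65 ≡ 11 (mod 27).
Unique solution: x ≡ 13 (mod 27)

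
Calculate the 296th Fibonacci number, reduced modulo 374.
327

Matrix identity: Q^n = [[F_(n+1), F_n], [F_n, F_(n-1)]] with Q = [[1,1],[1,0]].
n = 296 = 100101000₂. Square-and-multiply, entries mod 374:
Q^1 = [[1,1],[1,0]]
Q^2 = (Q^1)² = [[2,1],[1,1]]
Q^4 = (Q^2)² = [[5,3],[3,2]]
Q^9 = (Q^4)²·Q = [[55,34],[34,21]]
Q^18 = (Q^9)² = [[67,340],[340,101]]
Q^37 = (Q^18)²·Q = [[307,35],[35,272]]
Q^74 = (Q^37)² = [[104,69],[69,35]]
Q^148 = (Q^74)² = [[243,241],[241,2]]
Q^296 = (Q^148)² = [[68,327],[327,115]]
F_296 mod 374 = Q^296[0][1] = 327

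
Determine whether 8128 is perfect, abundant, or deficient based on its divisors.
perfect

Proper divisors of 8128: sum = 1 + 2 + 4 + 8 + 16 + 32 + 64 + 127 + 254 + 508 + 1016 + 2032 + 4064 = 8128
Since 8128 = 8128, 8128 is perfect.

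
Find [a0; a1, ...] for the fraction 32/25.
[1; 3, 1, 1, 3]

Euclidean algorithm steps:
32 = 1 × 25 + 7
25 = 3 × 7 + 4
7 = 1 × 4 + 3
4 = 1 × 3 + 1
3 = 3 × 1 + 0
Continued fraction: [1; 3, 1, 1, 3]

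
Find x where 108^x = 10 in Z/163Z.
110

Baby-step giant-step with step n = ⌈√163⌉ = 13.
Baby steps 108^j mod 163 (j:value) for j=0..12: 0:1, 1:108, 2:91, 3:48, 4:131, 5:130, 6:22, 7:94, 8:46, 9:78, 10:111, 11:89, 12:158.
Giant-step multiplier: 108^(-13) ≡ 108^(162-13) = 108^149 ≡ 147 (mod 163).
Giant steps γ_i = 10·147^i mod 163: γ_0=10, γ_1=3, γ_2=115, γ_3=116, γ_4=100, γ_5=30, γ_6=9, γ_7=19, γ_8=22 (in table at j=6).
x = i·n + j = 8·13 + 6 = 110.
Check: 108^110 ≡ 10 (mod 163).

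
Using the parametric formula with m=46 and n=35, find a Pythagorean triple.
(891, 3220, 3341)

Euclid's formula: a = m² - n², b = 2mn, c = m² + n²
m = 46, n = 35
a = 46² - 35² = 2116 - 1225 = 891
b = 2 × 46 × 35 = 3220
c = 46² + 35² = 2116 + 1225 = 3341
Verification: 891² + 3220² = 793881 + 10368400 = 11162281 = 3341² ✓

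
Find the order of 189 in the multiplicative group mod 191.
190

191 is prime, so ord(189) divides φ(191) = 190.
Divisors of 190: 1, 2, 5, 10, 19, 38, 95, 190.
Repeated squaring: 189^1 ≡ 189, 189^2 ≡ 4, 189^4 ≡ 16, 189^8 ≡ 65, 189^16 ≡ 23, 189^32 ≡ 147, 189^64 ≡ 26, 189^128 ≡ 103 (mod 191).
Test 189^d mod 191 for each divisor d in increasing order:
189^1 ≡ 189
189^2 ≡ 4
189^5 = 189^4·189^1 ≡ 159
189^10 = 189^8·189^2 ≡ 69
189^19 = 189^16·189^2·189^1 ≡ 7
189^38 = 189^32·189^4·189^2 ≡ 49
189^95 = 189^64·189^16·189^8·189^4·189^2·189^1 ≡ 190
189^190 = 189^128·189^32·189^16·189^8·189^4·189^2 ≡ 1  ← first divisor giving 1
The order is 190.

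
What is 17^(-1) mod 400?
353

gcd(17, 400) = 1, so the inverse exists.
Extended Euclidean algorithm on (400, 17):
400 = 23 × 17 + 9  ⟹  9 = (1)·400 + (-23)·17
17 = 1 × 9 + 8  ⟹  8 = (-1)·400 + (24)·17
9 = 1 × 8 + 1  ⟹  1 = (2)·400 + (-47)·17
So (-47)·17 ≡ 1 (mod 400), i.e. 17^(-1) ≡ -47 ≡ 353 (mod 400).
Check: 17 × 353 = 6001 ≡ 1 (mod 400)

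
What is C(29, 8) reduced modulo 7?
4

Using Lucas' theorem:
Write n=29 and k=8 in base 7:
n in base 7: [4, 1]
k in base 7: [1, 1]
C(29,8) mod 7 = ∏ C(n_i, k_i) mod 7
Digit binomials (mod 7): C(4,1) = 4; C(1,1) = 1
Product: 4 × 1 = 4 ≡ 4 (mod 7)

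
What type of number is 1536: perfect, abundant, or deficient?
abundant

Proper divisors of 1536: sum = 1 + 2 + 3 + 4 + 6 + 8 + 12 + 16 + ... + 256 + 384 + 512 + 768 (19 divisors) = 2556
Since 2556 > 1536, 1536 is abundant.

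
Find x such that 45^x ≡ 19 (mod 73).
38

Baby-step giant-step with step n = ⌈√73⌉ = 9.
Baby steps 45^j mod 73 (j:value) for j=0..8: 0:1, 1:45, 2:54, 3:21, 4:69, 5:39, 6:3, 7:62, 8:16.
Giant-step multiplier: 45^(-9) ≡ 45^(72-9) = 45^63 ≡ 51 (mod 73).
Giant steps γ_i = 19·51^i mod 73: γ_0=19, γ_1=20, γ_2=71, γ_3=44, γ_4=54 (in table at j=2).
x = i·n + j = 4·9 + 2 = 38.
Check: 45^38 ≡ 19 (mod 73).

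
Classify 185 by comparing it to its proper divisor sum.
deficient

Proper divisors of 185: sum = 1 + 5 + 37 = 43
Since 43 < 185, 185 is deficient.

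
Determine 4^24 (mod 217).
8

Repeated squaring. Binary of 24 = 11000.
4^1 ≡ 4 (mod 217); 4^2 ≡ 16 (mod 217); 4^4 ≡ 39 (mod 217); 4^8 ≡ 2 (mod 217); 4^16 ≡ 4 (mod 217)
4^24 = 4^8 × 4^16 ≡ 8 (mod 217)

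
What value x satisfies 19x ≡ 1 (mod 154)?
73

gcd(19, 154) = 1, so the inverse exists.
Extended Euclidean algorithm on (154, 19):
154 = 8 × 19 + 2  ⟹  2 = (1)·154 + (-8)·19
19 = 9 × 2 + 1  ⟹  1 = (-9)·154 + (73)·19
So (73)·19 ≡ 1 (mod 154), i.e. 19^(-1) ≡ 73 (mod 154).
Check: 19 × 73 = 1387 ≡ 1 (mod 154)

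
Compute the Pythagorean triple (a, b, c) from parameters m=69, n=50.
(2261, 6900, 7261)

Euclid's formula: a = m² - n², b = 2mn, c = m² + n²
m = 69, n = 50
a = 69² - 50² = 4761 - 2500 = 2261
b = 2 × 69 × 50 = 6900
c = 69² + 50² = 4761 + 2500 = 7261
Verification: 2261² + 6900² = 5112121 + 47610000 = 52722121 = 7261² ✓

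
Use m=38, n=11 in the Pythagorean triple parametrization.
(1323, 836, 1565)

Euclid's formula: a = m² - n², b = 2mn, c = m² + n²
m = 38, n = 11
a = 38² - 11² = 1444 - 121 = 1323
b = 2 × 38 × 11 = 836
c = 38² + 11² = 1444 + 121 = 1565
Verification: 1323² + 836² = 1750329 + 698896 = 2449225 = 1565² ✓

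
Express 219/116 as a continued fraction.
[1; 1, 7, 1, 12]

Euclidean algorithm steps:
219 = 1 × 116 + 103
116 = 1 × 103 + 13
103 = 7 × 13 + 12
13 = 1 × 12 + 1
12 = 12 × 1 + 0
Continued fraction: [1; 1, 7, 1, 12]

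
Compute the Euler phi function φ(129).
84

129 = 3 × 43
φ(n) = n × ∏(1 - 1/p) for each prime p dividing n
φ(129) = 129 × (1 - 1/3) × (1 - 1/43) = 84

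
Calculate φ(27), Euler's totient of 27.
18

27 = 3^3
φ(n) = n × ∏(1 - 1/p) for each prime p dividing n
φ(27) = 27 × (1 - 1/3) = 18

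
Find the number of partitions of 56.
526823

p(n) counts ways to write n as a sum of positive integers (order ignored).
Euler's pentagonal recurrence: p(k) = p(k-1) + p(k-2) - p(k-5) - p(k-7) + p(k-12) + p(k-15) - ... (offsets j(3j∓1)/2, signs ++--, p(0)=1, p(<0)=0).
DP table for k = 0..55: p(0)=1, p(1)=1, p(2)=2, p(3)=3, p(4)=5, p(5)=7, p(6)=11, p(7)=15, p(8)=22, p(9)=30, p(10)=42, p(11)=56, p(12)=77, p(13)=101, p(14)=135, p(15)=176, p(16)=231, p(17)=297, p(18)=385, p(19)=490, p(20)=627, p(21)=792, p(22)=1002, p(23)=1255, p(24)=1575, p(25)=1958, p(26)=2436, p(27)=3010, p(28)=3718, p(29)=4565, p(30)=5604, p(31)=6842, p(32)=8349, p(33)=10143, p(34)=12310, p(35)=14883, p(36)=17977, p(37)=21637, p(38)=26015, p(39)=31185, p(40)=37338, p(41)=44583, p(42)=53174, p(43)=63261, p(44)=75175, p(45)=89134, p(46)=105558, p(47)=124754, p(48)=147273, p(49)=173525, p(50)=204226, p(51)=239943, p(52)=281589, p(53)=329931, p(54)=386155, p(55)=451276.
Final step: p(56) = p(55) + p(54) - p(51) - p(49) + p(44) + p(41) - p(34) - p(30) + p(21) + p(16) - p(5)
= 451276 + 386155 - 239943 - 173525 + 75175 + 44583 - 12310 - 5604 + 792 + 231 - 7
= 526823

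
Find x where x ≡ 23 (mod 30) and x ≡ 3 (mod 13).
263

Using Chinese Remainder Theorem:
M = 30 × 13 = 390
M1 = 13, M2 = 30
y1 = 13^(-1) mod 30 = 7
y2 = 30^(-1) mod 13 = 10
x = (23×13×7 + 3×30×10) mod 390 = 263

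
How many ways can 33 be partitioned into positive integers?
10143

p(n) counts ways to write n as a sum of positive integers (order ignored).
Euler's pentagonal recurrence: p(k) = p(k-1) + p(k-2) - p(k-5) - p(k-7) + p(k-12) + p(k-15) - ... (offsets j(3j∓1)/2, signs ++--, p(0)=1, p(<0)=0).
DP table for k = 0..32: p(0)=1, p(1)=1, p(2)=2, p(3)=3, p(4)=5, p(5)=7, p(6)=11, p(7)=15, p(8)=22, p(9)=30, p(10)=42, p(11)=56, p(12)=77, p(13)=101, p(14)=135, p(15)=176, p(16)=231, p(17)=297, p(18)=385, p(19)=490, p(20)=627, p(21)=792, p(22)=1002, p(23)=1255, p(24)=1575, p(25)=1958, p(26)=2436, p(27)=3010, p(28)=3718, p(29)=4565, p(30)=5604, p(31)=6842, p(32)=8349.
Final step: p(33) = p(32) + p(31) - p(28) - p(26) + p(21) + p(18) - p(11) - p(7)
= 8349 + 6842 - 3718 - 2436 + 792 + 385 - 56 - 15
= 10143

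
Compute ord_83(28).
41

83 is prime, so ord(28) divides φ(83) = 82.
Divisors of 82: 1, 2, 41, 82.
Repeated squaring: 28^1 ≡ 28, 28^2 ≡ 37, 28^4 ≡ 41, 28^8 ≡ 21, 28^16 ≡ 26, 28^32 ≡ 12, 28^64 ≡ 61 (mod 83).
Test 28^d mod 83 for each divisor d in increasing order:
28^1 ≡ 28
28^2 ≡ 37
28^41 = 28^32·28^8·28^1 ≡ 1  ← first divisor giving 1
The order is 41.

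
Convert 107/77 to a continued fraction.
[1; 2, 1, 1, 3, 4]

Euclidean algorithm steps:
107 = 1 × 77 + 30
77 = 2 × 30 + 17
30 = 1 × 17 + 13
17 = 1 × 13 + 4
13 = 3 × 4 + 1
4 = 4 × 1 + 0
Continued fraction: [1; 2, 1, 1, 3, 4]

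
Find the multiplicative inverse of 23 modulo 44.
23

gcd(23, 44) = 1, so the inverse exists.
Extended Euclidean algorithm on (44, 23):
44 = 1 × 23 + 21  ⟹  21 = (1)·44 + (-1)·23
23 = 1 × 21 + 2  ⟹  2 = (-1)·44 + (2)·23
21 = 10 × 2 + 1  ⟹  1 = (11)·44 + (-21)·23
So (-21)·23 ≡ 1 (mod 44), i.e. 23^(-1) ≡ -21 ≡ 23 (mod 44).
Check: 23 × 23 = 529 ≡ 1 (mod 44)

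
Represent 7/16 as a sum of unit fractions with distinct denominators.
1/3 + 1/10 + 1/240

Greedy algorithm:
7/16: ceiling(16/7) = 3, use 1/3
5/48: ceiling(48/5) = 10, use 1/10
1/240: ceiling(240/1) = 240, use 1/240
Result: 7/16 = 1/3 + 1/10 + 1/240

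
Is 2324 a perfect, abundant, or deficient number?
abundant

Proper divisors of 2324: sum = 1 + 2 + 4 + 7 + 14 + 28 + 83 + 166 + 332 + 581 + 1162 = 2380
Since 2380 > 2324, 2324 is abundant.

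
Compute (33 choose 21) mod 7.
4

Using Lucas' theorem:
Write n=33 and k=21 in base 7:
n in base 7: [4, 5]
k in base 7: [3, 0]
C(33,21) mod 7 = ∏ C(n_i, k_i) mod 7
Digit binomials (mod 7): C(4,3) = 4; C(5,0) = 1
Product: 4 × 1 = 4 ≡ 4 (mod 7)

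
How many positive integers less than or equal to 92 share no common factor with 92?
44

92 = 2^2 × 23
φ(n) = n × ∏(1 - 1/p) for each prime p dividing n
φ(92) = 92 × (1 - 1/2) × (1 - 1/23) = 44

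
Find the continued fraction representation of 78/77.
[1; 77]

Euclidean algorithm steps:
78 = 1 × 77 + 1
77 = 77 × 1 + 0
Continued fraction: [1; 77]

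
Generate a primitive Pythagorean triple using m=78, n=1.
(6083, 156, 6085)

Euclid's formula: a = m² - n², b = 2mn, c = m² + n²
m = 78, n = 1
a = 78² - 1² = 6084 - 1 = 6083
b = 2 × 78 × 1 = 156
c = 78² + 1² = 6084 + 1 = 6085
Verification: 6083² + 156² = 37002889 + 24336 = 37027225 = 6085² ✓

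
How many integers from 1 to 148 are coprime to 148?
72

148 = 2^2 × 37
φ(n) = n × ∏(1 - 1/p) for each prime p dividing n
φ(148) = 148 × (1 - 1/2) × (1 - 1/37) = 72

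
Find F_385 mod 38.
13

Matrix identity: Q^n = [[F_(n+1), F_n], [F_n, F_(n-1)]] with Q = [[1,1],[1,0]].
n = 385 = 110000001₂. Square-and-multiply, entries mod 38:
Q^1 = [[1,1],[1,0]]
Q^3 = (Q^1)²·Q = [[3,2],[2,1]]
Q^6 = (Q^3)² = [[13,8],[8,5]]
Q^12 = (Q^6)² = [[5,30],[30,13]]
Q^24 = (Q^12)² = [[13,8],[8,5]]
Q^48 = (Q^24)² = [[5,30],[30,13]]
Q^96 = (Q^48)² = [[13,8],[8,5]]
Q^192 = (Q^96)² = [[5,30],[30,13]]
Q^385 = (Q^192)²·Q = [[21,13],[13,8]]
F_385 mod 38 = Q^385[0][1] = 13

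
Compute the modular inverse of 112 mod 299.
291

gcd(112, 299) = 1, so the inverse exists.
Extended Euclidean algorithm on (299, 112):
299 = 2 × 112 + 75  ⟹  75 = (1)·299 + (-2)·112
112 = 1 × 75 + 37  ⟹  37 = (-1)·299 + (3)·112
75 = 2 × 37 + 1  ⟹  1 = (3)·299 + (-8)·112
So (-8)·112 ≡ 1 (mod 299), i.e. 112^(-1) ≡ -8 ≡ 291 (mod 299).
Check: 112 × 291 = 32592 ≡ 1 (mod 299)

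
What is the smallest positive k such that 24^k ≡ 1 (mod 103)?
34

103 is prime, so ord(24) divides φ(103) = 102.
Divisors of 102: 1, 2, 3, 6, 17, 34, 51, 102.
Repeated squaring: 24^1 ≡ 24, 24^2 ≡ 61, 24^4 ≡ 13, 24^8 ≡ 66, 24^16 ≡ 30, 24^32 ≡ 76, 24^64 ≡ 8 (mod 103).
Test 24^d mod 103 for each divisor d in increasing order:
24^1 ≡ 24
24^2 ≡ 61
24^3 = 24^2·24^1 ≡ 22
24^6 = 24^4·24^2 ≡ 72
24^17 = 24^16·24^1 ≡ 102
24^34 = 24^32·24^2 ≡ 1  ← first divisor giving 1
The order is 34.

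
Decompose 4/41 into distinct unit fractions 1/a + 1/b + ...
1/11 + 1/151 + 1/34051 + 1/2318907151

Greedy algorithm:
4/41: ceiling(41/4) = 11, use 1/11
3/451: ceiling(451/3) = 151, use 1/151
2/68101: ceiling(68101/2) = 34051, use 1/34051
1/2318907151: ceiling(2318907151/1) = 2318907151, use 1/2318907151
Result: 4/41 = 1/11 + 1/151 + 1/34051 + 1/2318907151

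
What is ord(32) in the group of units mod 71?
7

71 is prime, so ord(32) divides φ(71) = 70.
Divisors of 70: 1, 2, 5, 7, 10, 14, 35, 70.
Repeated squaring: 32^1 ≡ 32, 32^2 ≡ 30, 32^4 ≡ 48, 32^8 ≡ 32, 32^16 ≡ 30, 32^32 ≡ 48, 32^64 ≡ 32 (mod 71).
Test 32^d mod 71 for each divisor d in increasing order:
32^1 ≡ 32
32^2 ≡ 30
32^5 = 32^4·32^1 ≡ 45
32^7 = 32^4·32^2·32^1 ≡ 1  ← first divisor giving 1
The order is 7.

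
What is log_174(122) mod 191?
115

Baby-step giant-step with step n = ⌈√191⌉ = 14.
Baby steps 174^j mod 191 (j:value) for j=0..13: 0:1, 1:174, 2:98, 3:53, 4:54, 5:37, 6:135, 7:188, 8:51, 9:88, 10:32, 11:29, 12:80, 13:168.
Giant-step multiplier: 174^(-14) ≡ 174^(190-14) = 174^176 ≡ 85 (mod 191).
Giant steps γ_i = 122·85^i mod 191: γ_0=122, γ_1=56, γ_2=176, γ_3=62, γ_4=113, γ_5=55, γ_6=91, γ_7=95, γ_8=53 (in table at j=3).
x = i·n + j = 8·14 + 3 = 115.
Check: 174^115 ≡ 122 (mod 191).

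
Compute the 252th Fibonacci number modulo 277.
67

Matrix identity: Q^n = [[F_(n+1), F_n], [F_n, F_(n-1)]] with Q = [[1,1],[1,0]].
n = 252 = 11111100₂. Square-and-multiply, entries mod 277:
Q^1 = [[1,1],[1,0]]
Q^3 = (Q^1)²·Q = [[3,2],[2,1]]
Q^7 = (Q^3)²·Q = [[21,13],[13,8]]
Q^15 = (Q^7)²·Q = [[156,56],[56,100]]
Q^31 = (Q^15)²·Q = [[258,49],[49,209]]
Q^63 = (Q^31)²·Q = [[161,269],[269,169]]
Q^126 = (Q^63)² = [[224,130],[130,94]]
Q^252 = (Q^126)² = [[42,67],[67,252]]
F_252 mod 277 = Q^252[0][1] = 67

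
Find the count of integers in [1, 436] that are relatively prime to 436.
216

436 = 2^2 × 109
φ(n) = n × ∏(1 - 1/p) for each prime p dividing n
φ(436) = 436 × (1 - 1/2) × (1 - 1/109) = 216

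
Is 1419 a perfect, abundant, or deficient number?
deficient

Proper divisors of 1419: sum = 1 + 3 + 11 + 33 + 43 + 129 + 473 = 693
Since 693 < 1419, 1419 is deficient.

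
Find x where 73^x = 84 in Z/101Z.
80

Baby-step giant-step with step n = ⌈√101⌉ = 11.
Baby steps 73^j mod 101 (j:value) for j=0..10: 0:1, 1:73, 2:77, 3:66, 4:71, 5:32, 6:13, 7:40, 8:92, 9:50, 10:14.
Giant-step multiplier: 73^(-11) ≡ 73^(100-11) = 73^89 ≡ 59 (mod 101).
Giant steps γ_i = 84·59^i mod 101: γ_0=84, γ_1=7, γ_2=9, γ_3=26, γ_4=19, γ_5=10, γ_6=85, γ_7=66 (in table at j=3).
x = i·n + j = 7·11 + 3 = 80.
Check: 73^80 ≡ 84 (mod 101).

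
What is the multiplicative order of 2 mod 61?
60

61 is prime, so ord(2) divides φ(61) = 60.
Divisors of 60: 1, 2, 3, 4, 5, 6, 10, 12, 15, 20, 30, 60.
Repeated squaring: 2^1 ≡ 2, 2^2 ≡ 4, 2^4 ≡ 16, 2^8 ≡ 12, 2^16 ≡ 22, 2^32 ≡ 57 (mod 61).
Test 2^d mod 61 for each divisor d in increasing order:
2^1 ≡ 2
2^2 ≡ 4
2^3 = 2^2·2^1 ≡ 8
2^4 ≡ 16
2^5 = 2^4·2^1 ≡ 32
2^6 = 2^4·2^2 ≡ 3
2^10 = 2^8·2^2 ≡ 48
2^12 = 2^8·2^4 ≡ 9
2^15 = 2^8·2^4·2^2·2^1 ≡ 11
2^20 = 2^16·2^4 ≡ 47
2^30 = 2^16·2^8·2^4·2^2 ≡ 60
2^60 = 2^32·2^16·2^8·2^4 ≡ 1  ← first divisor giving 1
The order is 60.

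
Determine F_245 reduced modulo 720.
5

Matrix identity: Q^n = [[F_(n+1), F_n], [F_n, F_(n-1)]] with Q = [[1,1],[1,0]].
n = 245 = 11110101₂. Square-and-multiply, entries mod 720:
Q^1 = [[1,1],[1,0]]
Q^3 = (Q^1)²·Q = [[3,2],[2,1]]
Q^7 = (Q^3)²·Q = [[21,13],[13,8]]
Q^15 = (Q^7)²·Q = [[267,610],[610,377]]
Q^30 = (Q^15)² = [[589,440],[440,149]]
Q^61 = (Q^30)²·Q = [[521,521],[521,0]]
Q^122 = (Q^61)² = [[2,1],[1,1]]
Q^245 = (Q^122)²·Q = [[8,5],[5,3]]
F_245 mod 720 = Q^245[0][1] = 5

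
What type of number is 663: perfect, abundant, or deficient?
deficient

Proper divisors of 663: sum = 1 + 3 + 13 + 17 + 39 + 51 + 221 = 345
Since 345 < 663, 663 is deficient.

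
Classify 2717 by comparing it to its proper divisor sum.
deficient

Proper divisors of 2717: sum = 1 + 11 + 13 + 19 + 143 + 209 + 247 = 643
Since 643 < 2717, 2717 is deficient.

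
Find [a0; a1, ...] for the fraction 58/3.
[19; 3]

Euclidean algorithm steps:
58 = 19 × 3 + 1
3 = 3 × 1 + 0
Continued fraction: [19; 3]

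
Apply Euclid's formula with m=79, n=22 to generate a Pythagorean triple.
(5757, 3476, 6725)

Euclid's formula: a = m² - n², b = 2mn, c = m² + n²
m = 79, n = 22
a = 79² - 22² = 6241 - 484 = 5757
b = 2 × 79 × 22 = 3476
c = 79² + 22² = 6241 + 484 = 6725
Verification: 5757² + 3476² = 33143049 + 12082576 = 45225625 = 6725² ✓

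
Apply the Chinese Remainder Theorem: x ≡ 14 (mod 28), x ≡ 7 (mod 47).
994

Using Chinese Remainder Theorem:
M = 28 × 47 = 1316
M1 = 47, M2 = 28
y1 = 47^(-1) mod 28 = 3
y2 = 28^(-1) mod 47 = 42
x = (14×47×3 + 7×28×42) mod 1316 = 994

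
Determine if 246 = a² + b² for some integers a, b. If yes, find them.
Not possible

Factorization: 246 = 2 × 3 × 41
By Fermat: n is sum of two squares iff every prime p ≡ 3 (mod 4) appears to even power.
Prime(s) ≡ 3 (mod 4) with odd exponent: [(3, 1)]
Therefore 246 cannot be expressed as a² + b².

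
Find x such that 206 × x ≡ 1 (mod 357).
26

gcd(206, 357) = 1, so the inverse exists.
Extended Euclidean algorithm on (357, 206):
357 = 1 × 206 + 151  ⟹  151 = (1)·357 + (-1)·206
206 = 1 × 151 + 55  ⟹  55 = (-1)·357 + (2)·206
151 = 2 × 55 + 41  ⟹  41 = (3)·357 + (-5)·206
55 = 1 × 41 + 14  ⟹  14 = (-4)·357 + (7)·206
41 = 2 × 14 + 13  ⟹  13 = (11)·357 + (-19)·206
14 = 1 × 13 + 1  ⟹  1 = (-15)·357 + (26)·206
So (26)·206 ≡ 1 (mod 357), i.e. 206^(-1) ≡ 26 (mod 357).
Check: 206 × 26 = 5356 ≡ 1 (mod 357)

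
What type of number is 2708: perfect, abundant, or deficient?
deficient

Proper divisors of 2708: sum = 1 + 2 + 4 + 677 + 1354 = 2038
Since 2038 < 2708, 2708 is deficient.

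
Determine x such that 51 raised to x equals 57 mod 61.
4

Baby-step giant-step with step n = ⌈√61⌉ = 8.
Baby steps 51^j mod 61 (j:value) for j=0..7: 0:1, 1:51, 2:39, 3:37, 4:57, 5:40, 6:27, 7:35.
h = 57 is already in the table at j=4, so x = 4.
Check: 51^4 ≡ 57 (mod 61).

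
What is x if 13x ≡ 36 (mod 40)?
x ≡ 12 (mod 40)

gcd(13, 40) = 1, which divides 36, so solutions exist.
Find 13^(-1) mod 40 by the extended Euclidean algorithm:
40 = 3 × 13 + 1  ⟹  1 = (1)·40 + (-3)·13
So (-3)·13 ≡ 1 (mod 40), i.e. 13^(-1) ≡ -3 ≡ 37 (mod 40).
x ≡ 37 × 36 = 1332 ≡ 12 (mod 40).
Check: 13 × 12 = 156 ≡ 36 (mod 40).
Unique solution: x ≡ 12 (mod 40)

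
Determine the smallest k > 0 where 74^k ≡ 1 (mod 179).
89

179 is prime, so ord(74) divides φ(179) = 178.
Divisors of 178: 1, 2, 89, 178.
Repeated squaring: 74^1 ≡ 74, 74^2 ≡ 106, 74^4 ≡ 138, 74^8 ≡ 70, 74^16 ≡ 67, 74^32 ≡ 14, 74^64 ≡ 17, 74^128 ≡ 110 (mod 179).
Test 74^d mod 179 for each divisor d in increasing order:
74^1 ≡ 74
74^2 ≡ 106
74^89 = 74^64·74^16·74^8·74^1 ≡ 1  ← first divisor giving 1
The order is 89.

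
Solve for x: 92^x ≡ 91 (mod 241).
144

Baby-step giant-step with step n = ⌈√241⌉ = 16.
Baby steps 92^j mod 241 (j:value) for j=0..15: 0:1, 1:92, 2:29, 3:17, 4:118, 5:11, 6:48, 7:78, 8:187, 9:93, 10:121, 11:46, 12:135, 13:129, 14:59, 15:126.
Giant-step multiplier: 92^(-16) ≡ 92^(240-16) = 92^224 ≡ 231 (mod 241).
Giant steps γ_i = 91·231^i mod 241: γ_0=91, γ_1=54, γ_2=183, γ_3=98, γ_4=225, γ_5=160, γ_6=87, γ_7=94, γ_8=24, γ_9=1 (in table at j=0).
x = i·n + j = 9·16 + 0 = 144.
Check: 92^144 ≡ 91 (mod 241).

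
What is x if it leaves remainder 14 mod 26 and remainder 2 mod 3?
14

Using Chinese Remainder Theorem:
M = 26 × 3 = 78
M1 = 3, M2 = 26
y1 = 3^(-1) mod 26 = 9
y2 = 26^(-1) mod 3 = 2
x = (14×3×9 + 2×26×2) mod 78 = 14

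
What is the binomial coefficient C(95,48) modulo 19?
0

Using Lucas' theorem:
Write n=95 and k=48 in base 19:
n in base 19: [5, 0]
k in base 19: [2, 10]
C(95,48) mod 19 = ∏ C(n_i, k_i) mod 19
Digit binomials (mod 19): C(5,2) = 10; C(0,10) = 0 (k_i > n_i)
Product: 10 × 0 = 0 ≡ 0 (mod 19)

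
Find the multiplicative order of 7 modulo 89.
88

89 is prime, so ord(7) divides φ(89) = 88.
Divisors of 88: 1, 2, 4, 8, 11, 22, 44, 88.
Repeated squaring: 7^1 ≡ 7, 7^2 ≡ 49, 7^4 ≡ 87, 7^8 ≡ 4, 7^16 ≡ 16, 7^32 ≡ 78, 7^64 ≡ 32 (mod 89).
Test 7^d mod 89 for each divisor d in increasing order:
7^1 ≡ 7
7^2 ≡ 49
7^4 ≡ 87
7^8 ≡ 4
7^11 = 7^8·7^2·7^1 ≡ 37
7^22 = 7^16·7^4·7^2 ≡ 34
7^44 = 7^32·7^8·7^4 ≡ 88
7^88 = 7^64·7^16·7^8 ≡ 1  ← first divisor giving 1
The order is 88.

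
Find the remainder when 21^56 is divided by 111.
108

Repeated squaring. Binary of 56 = 111000.
21^1 ≡ 21 (mod 111); 21^2 ≡ 108 (mod 111); 21^4 ≡ 9 (mod 111); 21^8 ≡ 81 (mod 111); 21^16 ≡ 12 (mod 111); 21^32 ≡ 33 (mod 111)
21^56 = 21^8 × 21^16 × 21^32 ≡ 108 (mod 111)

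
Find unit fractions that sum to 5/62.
1/13 + 1/269 + 1/216814

Greedy algorithm:
5/62: ceiling(62/5) = 13, use 1/13
3/806: ceiling(806/3) = 269, use 1/269
1/216814: ceiling(216814/1) = 216814, use 1/216814
Result: 5/62 = 1/13 + 1/269 + 1/216814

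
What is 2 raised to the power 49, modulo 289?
172

Repeated squaring. Binary of 49 = 110001.
2^1 ≡ 2 (mod 289); 2^2 ≡ 4 (mod 289); 2^4 ≡ 16 (mod 289); 2^8 ≡ 256 (mod 289); 2^16 ≡ 222 (mod 289); 2^32 ≡ 154 (mod 289)
2^49 = 2^1 × 2^16 × 2^32 ≡ 172 (mod 289)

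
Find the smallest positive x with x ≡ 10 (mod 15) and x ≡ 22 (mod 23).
160

Using Chinese Remainder Theorem:
M = 15 × 23 = 345
M1 = 23, M2 = 15
y1 = 23^(-1) mod 15 = 2
y2 = 15^(-1) mod 23 = 20
x = (10×23×2 + 22×15×20) mod 345 = 160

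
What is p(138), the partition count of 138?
12292341831

p(n) counts ways to write n as a sum of positive integers (order ignored).
Euler's pentagonal recurrence: p(k) = p(k-1) + p(k-2) - p(k-5) - p(k-7) + p(k-12) + p(k-15) - ... (offsets j(3j∓1)/2, signs ++--, p(0)=1, p(<0)=0).
DP table for k = 0..137: p(0)=1, p(1)=1, p(2)=2, p(3)=3, p(4)=5, p(5)=7, p(6)=11, p(7)=15, p(8)=22, p(9)=30, p(10)=42, p(11)=56, p(12)=77, p(13)=101, p(14)=135, p(15)=176, p(16)=231, p(17)=297, p(18)=385, p(19)=490, p(20)=627, p(21)=792, p(22)=1002, p(23)=1255, p(24)=1575, p(25)=1958, p(26)=2436, p(27)=3010, p(28)=3718, p(29)=4565, p(30)=5604, p(31)=6842, p(32)=8349, p(33)=10143, p(34)=12310, p(35)=14883, p(36)=17977, p(37)=21637, p(38)=26015, p(39)=31185, p(40)=37338, p(41)=44583, p(42)=53174, p(43)=63261, p(44)=75175, p(45)=89134, p(46)=105558, p(47)=124754, p(48)=147273, p(49)=173525, p(50)=204226, p(51)=239943, p(52)=281589, p(53)=329931, p(54)=386155, p(55)=451276, p(56)=526823, p(57)=614154, p(58)=715220, p(59)=831820, p(60)=966467, p(61)=1121505, p(62)=1300156, p(63)=1505499, p(64)=1741630, p(65)=2012558, p(66)=2323520, p(67)=2679689, p(68)=3087735, p(69)=3554345, p(70)=4087968, p(71)=4697205, p(72)=5392783, p(73)=6185689, p(74)=7089500, p(75)=8118264, p(76)=9289091, p(77)=10619863, p(78)=12132164, p(79)=13848650, p(80)=15796476, p(81)=18004327, p(82)=20506255, p(83)=23338469, p(84)=26543660, p(85)=30167357, p(86)=34262962, p(87)=38887673, p(88)=44108109, p(89)=49995925, p(90)=56634173, p(91)=64112359, p(92)=72533807, p(93)=82010177, p(94)=92669720, p(95)=104651419, p(96)=118114304, p(97)=133230930, p(98)=150198136, p(99)=169229875, p(100)=190569292, p(101)=214481126, p(102)=241265379, p(103)=271248950, p(104)=304801365, p(105)=342325709, p(106)=384276336, p(107)=431149389, p(108)=483502844, p(109)=541946240, p(110)=607163746, p(111)=679903203, p(112)=761002156, p(113)=851376628, p(114)=952050665, p(115)=1064144451, p(116)=1188908248, p(117)=1327710076, p(118)=1482074143, p(119)=1653668665, p(120)=1844349560, p(121)=2056148051, p(122)=2291320912, p(123)=2552338241, p(124)=2841940500, p(125)=3163127352, p(126)=3519222692, p(127)=3913864295, p(128)=4351078600, p(129)=4835271870, p(130)=5371315400, p(131)=5964539504, p(132)=6620830889, p(133)=7346629512, p(134)=8149040695, p(135)=9035836076, p(136)=10015581680, p(137)=11097645016.
Final step: p(138) = p(137) + p(136) - p(133) - p(131) + p(126) + p(123) - p(116) - p(112) + p(103) + p(98) - p(87) - p(81) + p(68) + p(61) - p(46) - p(38) + p(21) + p(12)
= 11097645016 + 10015581680 - 7346629512 - 5964539504 + 3519222692 + 2552338241 - 1188908248 - 761002156 + 271248950 + 150198136 - 38887673 - 18004327 + 3087735 + 1121505 - 105558 - 26015 + 792 + 77
= 12292341831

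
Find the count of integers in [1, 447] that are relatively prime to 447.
296

447 = 3 × 149
φ(n) = n × ∏(1 - 1/p) for each prime p dividing n
φ(447) = 447 × (1 - 1/3) × (1 - 1/149) = 296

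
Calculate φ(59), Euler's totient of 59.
58

59 = 59
φ(n) = n × ∏(1 - 1/p) for each prime p dividing n
φ(59) = 59 × (1 - 1/59) = 58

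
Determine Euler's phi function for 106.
52

106 = 2 × 53
φ(n) = n × ∏(1 - 1/p) for each prime p dividing n
φ(106) = 106 × (1 - 1/2) × (1 - 1/53) = 52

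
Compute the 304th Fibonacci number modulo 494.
75

Matrix identity: Q^n = [[F_(n+1), F_n], [F_n, F_(n-1)]] with Q = [[1,1],[1,0]].
n = 304 = 100110000₂. Square-and-multiply, entries mod 494:
Q^1 = [[1,1],[1,0]]
Q^2 = (Q^1)² = [[2,1],[1,1]]
Q^4 = (Q^2)² = [[5,3],[3,2]]
Q^9 = (Q^4)²·Q = [[55,34],[34,21]]
Q^19 = (Q^9)²·Q = [[343,229],[229,114]]
Q^38 = (Q^19)² = [[154,419],[419,229]]
Q^76 = (Q^38)² = [[195,421],[421,268]]
Q^152 = (Q^76)² = [[376,287],[287,89]]
Q^304 = (Q^152)² = [[457,75],[75,382]]
F_304 mod 494 = Q^304[0][1] = 75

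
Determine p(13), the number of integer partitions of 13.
101

p(n) counts ways to write n as a sum of positive integers (order ignored).
Euler's pentagonal recurrence: p(k) = p(k-1) + p(k-2) - p(k-5) - p(k-7) + p(k-12) + p(k-15) - ... (offsets j(3j∓1)/2, signs ++--, p(0)=1, p(<0)=0).
DP table for k = 0..12: p(0)=1, p(1)=1, p(2)=2, p(3)=3, p(4)=5, p(5)=7, p(6)=11, p(7)=15, p(8)=22, p(9)=30, p(10)=42, p(11)=56, p(12)=77.
Final step: p(13) = p(12) + p(11) - p(8) - p(6) + p(1)
= 77 + 56 - 22 - 11 + 1
= 101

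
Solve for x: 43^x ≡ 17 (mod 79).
45

Baby-step giant-step with step n = ⌈√79⌉ = 9.
Baby steps 43^j mod 79 (j:value) for j=0..8: 0:1, 1:43, 2:32, 3:33, 4:76, 5:29, 6:62, 7:59, 8:9.
Giant-step multiplier: 43^(-9) ≡ 43^(78-9) = 43^69 ≡ 69 (mod 79).
Giant steps γ_i = 17·69^i mod 79: γ_0=17, γ_1=67, γ_2=41, γ_3=64, γ_4=71, γ_5=1 (in table at j=0).
x = i·n + j = 5·9 + 0 = 45.
Check: 43^45 ≡ 17 (mod 79).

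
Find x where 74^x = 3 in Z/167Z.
162

Baby-step giant-step with step n = ⌈√167⌉ = 13.
Baby steps 74^j mod 167 (j:value) for j=0..12: 0:1, 1:74, 2:132, 3:82, 4:56, 5:136, 6:44, 7:83, 8:130, 9:101, 10:126, 11:139, 12:99.
Giant-step multiplier: 74^(-13) ≡ 74^(166-13) = 74^153 ≡ 129 (mod 167).
Giant steps γ_i = 3·129^i mod 167: γ_0=3, γ_1=53, γ_2=157, γ_3=46, γ_4=89, γ_5=125, γ_6=93, γ_7=140, γ_8=24, γ_9=90, γ_10=87, γ_11=34, γ_12=44 (in table at j=6).
x = i·n + j = 12·13 + 6 = 162.
Check: 74^162 ≡ 3 (mod 167).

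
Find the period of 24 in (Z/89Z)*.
88

89 is prime, so ord(24) divides φ(89) = 88.
Divisors of 88: 1, 2, 4, 8, 11, 22, 44, 88.
Repeated squaring: 24^1 ≡ 24, 24^2 ≡ 42, 24^4 ≡ 73, 24^8 ≡ 78, 24^16 ≡ 32, 24^32 ≡ 45, 24^64 ≡ 67 (mod 89).
Test 24^d mod 89 for each divisor d in increasing order:
24^1 ≡ 24
24^2 ≡ 42
24^4 ≡ 73
24^8 ≡ 78
24^11 = 24^8·24^2·24^1 ≡ 37
24^22 = 24^16·24^4·24^2 ≡ 34
24^44 = 24^32·24^8·24^4 ≡ 88
24^88 = 24^64·24^16·24^8 ≡ 1  ← first divisor giving 1
The order is 88.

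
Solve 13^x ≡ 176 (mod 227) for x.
208

Baby-step giant-step with step n = ⌈√227⌉ = 16.
Baby steps 13^j mod 227 (j:value) for j=0..15: 0:1, 1:13, 2:169, 3:154, 4:186, 5:148, 6:108, 7:42, 8:92, 9:61, 10:112, 11:94, 12:87, 13:223, 14:175, 15:5.
Giant-step multiplier: 13^(-16) ≡ 13^(226-16) = 13^210 ≡ 7 (mod 227).
Giant steps γ_i = 176·7^i mod 227: γ_0=176, γ_1=97, γ_2=225, γ_3=213, γ_4=129, γ_5=222, γ_6=192, γ_7=209, γ_8=101, γ_9=26, γ_10=182, γ_11=139, γ_12=65, γ_13=1 (in table at j=0).
x = i·n + j = 13·16 + 0 = 208.
Check: 13^208 ≡ 176 (mod 227).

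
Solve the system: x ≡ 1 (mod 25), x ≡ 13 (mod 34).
251

Using Chinese Remainder Theorem:
M = 25 × 34 = 850
M1 = 34, M2 = 25
y1 = 34^(-1) mod 25 = 14
y2 = 25^(-1) mod 34 = 15
x = (1×34×14 + 13×25×15) mod 850 = 251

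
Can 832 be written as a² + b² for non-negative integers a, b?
16² + 24² (a=16, b=24)

Factorization: 832 = 2^6 × 13
By Fermat: n is sum of two squares iff every prime p ≡ 3 (mod 4) appears to even power.
All primes ≡ 3 (mod 4) appear to even power.
Search a = 0, 1, 2, … for 832 - a² a perfect square: first hit at a = 16: 832 - 256 = 576 = 24².
832 = 16² + 24² = 256 + 576 ✓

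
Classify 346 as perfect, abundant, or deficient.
deficient

Proper divisors of 346: sum = 1 + 2 + 173 = 176
Since 176 < 346, 346 is deficient.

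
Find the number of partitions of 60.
966467

p(n) counts ways to write n as a sum of positive integers (order ignored).
Euler's pentagonal recurrence: p(k) = p(k-1) + p(k-2) - p(k-5) - p(k-7) + p(k-12) + p(k-15) - ... (offsets j(3j∓1)/2, signs ++--, p(0)=1, p(<0)=0).
DP table for k = 0..59: p(0)=1, p(1)=1, p(2)=2, p(3)=3, p(4)=5, p(5)=7, p(6)=11, p(7)=15, p(8)=22, p(9)=30, p(10)=42, p(11)=56, p(12)=77, p(13)=101, p(14)=135, p(15)=176, p(16)=231, p(17)=297, p(18)=385, p(19)=490, p(20)=627, p(21)=792, p(22)=1002, p(23)=1255, p(24)=1575, p(25)=1958, p(26)=2436, p(27)=3010, p(28)=3718, p(29)=4565, p(30)=5604, p(31)=6842, p(32)=8349, p(33)=10143, p(34)=12310, p(35)=14883, p(36)=17977, p(37)=21637, p(38)=26015, p(39)=31185, p(40)=37338, p(41)=44583, p(42)=53174, p(43)=63261, p(44)=75175, p(45)=89134, p(46)=105558, p(47)=124754, p(48)=147273, p(49)=173525, p(50)=204226, p(51)=239943, p(52)=281589, p(53)=329931, p(54)=386155, p(55)=451276, p(56)=526823, p(57)=614154, p(58)=715220, p(59)=831820.
Final step: p(60) = p(59) + p(58) - p(55) - p(53) + p(48) + p(45) - p(38) - p(34) + p(25) + p(20) - p(9) - p(3)
= 831820 + 715220 - 451276 - 329931 + 147273 + 89134 - 26015 - 12310 + 1958 + 627 - 30 - 3
= 966467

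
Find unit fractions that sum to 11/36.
1/4 + 1/18

Greedy algorithm:
11/36: ceiling(36/11) = 4, use 1/4
1/18: ceiling(18/1) = 18, use 1/18
Result: 11/36 = 1/4 + 1/18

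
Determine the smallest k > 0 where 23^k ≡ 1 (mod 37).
12

37 is prime, so ord(23) divides φ(37) = 36.
Divisors of 36: 1, 2, 3, 4, 6, 9, 12, 18, 36.
Repeated squaring: 23^1 ≡ 23, 23^2 ≡ 11, 23^4 ≡ 10, 23^8 ≡ 26, 23^16 ≡ 10, 23^32 ≡ 26 (mod 37).
Test 23^d mod 37 for each divisor d in increasing order:
23^1 ≡ 23
23^2 ≡ 11
23^3 = 23^2·23^1 ≡ 31
23^4 ≡ 10
23^6 = 23^4·23^2 ≡ 36
23^9 = 23^8·23^1 ≡ 6
23^12 = 23^8·23^4 ≡ 1  ← first divisor giving 1
The order is 12.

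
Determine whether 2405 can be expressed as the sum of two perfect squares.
2² + 49² (a=2, b=49)

Factorization: 2405 = 5 × 13 × 37
By Fermat: n is sum of two squares iff every prime p ≡ 3 (mod 4) appears to even power.
All primes ≡ 3 (mod 4) appear to even power.
Search a = 0, 1, 2, … for 2405 - a² a perfect square: first hit at a = 2: 2405 - 4 = 2401 = 49².
2405 = 2² + 49² = 4 + 2401 ✓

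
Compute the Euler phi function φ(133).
108

133 = 7 × 19
φ(n) = n × ∏(1 - 1/p) for each prime p dividing n
φ(133) = 133 × (1 - 1/7) × (1 - 1/19) = 108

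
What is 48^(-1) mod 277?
202

gcd(48, 277) = 1, so the inverse exists.
Extended Euclidean algorithm on (277, 48):
277 = 5 × 48 + 37  ⟹  37 = (1)·277 + (-5)·48
48 = 1 × 37 + 11  ⟹  11 = (-1)·277 + (6)·48
37 = 3 × 11 + 4  ⟹  4 = (4)·277 + (-23)·48
11 = 2 × 4 + 3  ⟹  3 = (-9)·277 + (52)·48
4 = 1 × 3 + 1  ⟹  1 = (13)·277 + (-75)·48
So (-75)·48 ≡ 1 (mod 277), i.e. 48^(-1) ≡ -75 ≡ 202 (mod 277).
Check: 48 × 202 = 9696 ≡ 1 (mod 277)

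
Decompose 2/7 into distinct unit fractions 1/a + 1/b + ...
1/4 + 1/28

Greedy algorithm:
2/7: ceiling(7/2) = 4, use 1/4
1/28: ceiling(28/1) = 28, use 1/28
Result: 2/7 = 1/4 + 1/28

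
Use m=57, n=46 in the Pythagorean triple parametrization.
(1133, 5244, 5365)

Euclid's formula: a = m² - n², b = 2mn, c = m² + n²
m = 57, n = 46
a = 57² - 46² = 3249 - 2116 = 1133
b = 2 × 57 × 46 = 5244
c = 57² + 46² = 3249 + 2116 = 5365
Verification: 1133² + 5244² = 1283689 + 27499536 = 28783225 = 5365² ✓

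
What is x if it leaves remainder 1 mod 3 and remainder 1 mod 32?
1

Using Chinese Remainder Theorem:
M = 3 × 32 = 96
M1 = 32, M2 = 3
y1 = 32^(-1) mod 3 = 2
y2 = 3^(-1) mod 32 = 11
x = (1×32×2 + 1×3×11) mod 96 = 1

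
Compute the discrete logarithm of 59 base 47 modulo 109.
79

Baby-step giant-step with step n = ⌈√109⌉ = 11.
Baby steps 47^j mod 109 (j:value) for j=0..10: 0:1, 1:47, 2:29, 3:55, 4:78, 5:69, 6:82, 7:39, 8:89, 9:41, 10:74.
Giant-step multiplier: 47^(-11) ≡ 47^(108-11) = 47^97 ≡ 98 (mod 109).
Giant steps γ_i = 59·98^i mod 109: γ_0=59, γ_1=5, γ_2=54, γ_3=60, γ_4=103, γ_5=66, γ_6=37, γ_7=29 (in table at j=2).
x = i·n + j = 7·11 + 2 = 79.
Check: 47^79 ≡ 59 (mod 109).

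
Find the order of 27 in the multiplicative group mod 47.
23

47 is prime, so ord(27) divides φ(47) = 46.
Divisors of 46: 1, 2, 23, 46.
Repeated squaring: 27^1 ≡ 27, 27^2 ≡ 24, 27^4 ≡ 12, 27^8 ≡ 3, 27^16 ≡ 9, 27^32 ≡ 34 (mod 47).
Test 27^d mod 47 for each divisor d in increasing order:
27^1 ≡ 27
27^2 ≡ 24
27^23 = 27^16·27^4·27^2·27^1 ≡ 1  ← first divisor giving 1
The order is 23.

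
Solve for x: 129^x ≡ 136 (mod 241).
201

Baby-step giant-step with step n = ⌈√241⌉ = 16.
Baby steps 129^j mod 241 (j:value) for j=0..15: 0:1, 1:129, 2:12, 3:102, 4:144, 5:19, 6:41, 7:228, 8:10, 9:85, 10:120, 11:56, 12:235, 13:190, 14:169, 15:111.
Giant-step multiplier: 129^(-16) ≡ 129^(240-16) = 129^224 ≡ 94 (mod 241).
Giant steps γ_i = 136·94^i mod 241: γ_0=136, γ_1=11, γ_2=70, γ_3=73, γ_4=114, γ_5=112, γ_6=165, γ_7=86, γ_8=131, γ_9=23, γ_10=234, γ_11=65, γ_12=85 (in table at j=9).
x = i·n + j = 12·16 + 9 = 201.
Check: 129^201 ≡ 136 (mod 241).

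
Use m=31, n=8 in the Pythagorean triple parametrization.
(897, 496, 1025)

Euclid's formula: a = m² - n², b = 2mn, c = m² + n²
m = 31, n = 8
a = 31² - 8² = 961 - 64 = 897
b = 2 × 31 × 8 = 496
c = 31² + 8² = 961 + 64 = 1025
Verification: 897² + 496² = 804609 + 246016 = 1050625 = 1025² ✓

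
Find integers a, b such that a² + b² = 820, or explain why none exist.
6² + 28² (a=6, b=28)

Factorization: 820 = 2^2 × 5 × 41
By Fermat: n is sum of two squares iff every prime p ≡ 3 (mod 4) appears to even power.
All primes ≡ 3 (mod 4) appear to even power.
Search a = 0, 1, 2, … for 820 - a² a perfect square: first hit at a = 6: 820 - 36 = 784 = 28².
820 = 6² + 28² = 36 + 784 ✓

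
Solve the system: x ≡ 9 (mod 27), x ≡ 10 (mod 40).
90

Using Chinese Remainder Theorem:
M = 27 × 40 = 1080
M1 = 40, M2 = 27
y1 = 40^(-1) mod 27 = 25
y2 = 27^(-1) mod 40 = 3
x = (9×40×25 + 10×27×3) mod 1080 = 90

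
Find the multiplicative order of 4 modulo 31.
5

31 is prime, so ord(4) divides φ(31) = 30.
Divisors of 30: 1, 2, 3, 5, 6, 10, 15, 30.
Repeated squaring: 4^1 ≡ 4, 4^2 ≡ 16, 4^4 ≡ 8, 4^8 ≡ 2, 4^16 ≡ 4 (mod 31).
Test 4^d mod 31 for each divisor d in increasing order:
4^1 ≡ 4
4^2 ≡ 16
4^3 = 4^2·4^1 ≡ 2
4^5 = 4^4·4^1 ≡ 1  ← first divisor giving 1
The order is 5.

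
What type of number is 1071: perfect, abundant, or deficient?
deficient

Proper divisors of 1071: sum = 1 + 3 + 7 + 9 + 17 + 21 + 51 + 63 + 119 + 153 + 357 = 801
Since 801 < 1071, 1071 is deficient.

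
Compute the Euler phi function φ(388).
192

388 = 2^2 × 97
φ(n) = n × ∏(1 - 1/p) for each prime p dividing n
φ(388) = 388 × (1 - 1/2) × (1 - 1/97) = 192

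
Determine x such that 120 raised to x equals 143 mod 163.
58

Baby-step giant-step with step n = ⌈√163⌉ = 13.
Baby steps 120^j mod 163 (j:value) for j=0..12: 0:1, 1:120, 2:56, 3:37, 4:39, 5:116, 6:65, 7:139, 8:54, 9:123, 10:90, 11:42, 12:150.
Giant-step multiplier: 120^(-13) ≡ 120^(162-13) = 120^149 ≡ 7 (mod 163).
Giant steps γ_i = 143·7^i mod 163: γ_0=143, γ_1=23, γ_2=161, γ_3=149, γ_4=65 (in table at j=6).
x = i·n + j = 4·13 + 6 = 58.
Check: 120^58 ≡ 143 (mod 163).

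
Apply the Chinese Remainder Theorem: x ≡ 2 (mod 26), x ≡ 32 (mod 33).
626

Using Chinese Remainder Theorem:
M = 26 × 33 = 858
M1 = 33, M2 = 26
y1 = 33^(-1) mod 26 = 15
y2 = 26^(-1) mod 33 = 14
x = (2×33×15 + 32×26×14) mod 858 = 626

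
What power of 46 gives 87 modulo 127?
60

Baby-step giant-step with step n = ⌈√127⌉ = 12.
Baby steps 46^j mod 127 (j:value) for j=0..11: 0:1, 1:46, 2:84, 3:54, 4:71, 5:91, 6:122, 7:24, 8:88, 9:111, 10:26, 11:53.
Giant-step multiplier: 46^(-12) ≡ 46^(126-12) = 46^114 ≡ 61 (mod 127).
Giant steps γ_i = 87·61^i mod 127: γ_0=87, γ_1=100, γ_2=4, γ_3=117, γ_4=25, γ_5=1 (in table at j=0).
x = i·n + j = 5·12 + 0 = 60.
Check: 46^60 ≡ 87 (mod 127).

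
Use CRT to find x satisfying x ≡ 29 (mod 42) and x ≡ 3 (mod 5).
113

Using Chinese Remainder Theorem:
M = 42 × 5 = 210
M1 = 5, M2 = 42
y1 = 5^(-1) mod 42 = 17
y2 = 42^(-1) mod 5 = 3
x = (29×5×17 + 3×42×3) mod 210 = 113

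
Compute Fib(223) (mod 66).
13

Matrix identity: Q^n = [[F_(n+1), F_n], [F_n, F_(n-1)]] with Q = [[1,1],[1,0]].
n = 223 = 11011111₂. Square-and-multiply, entries mod 66:
Q^1 = [[1,1],[1,0]]
Q^3 = (Q^1)²·Q = [[3,2],[2,1]]
Q^6 = (Q^3)² = [[13,8],[8,5]]
Q^13 = (Q^6)²·Q = [[47,35],[35,12]]
Q^27 = (Q^13)²·Q = [[21,2],[2,19]]
Q^55 = (Q^27)²·Q = [[63,49],[49,14]]
Q^111 = (Q^55)²·Q = [[45,34],[34,11]]
Q^223 = (Q^111)²·Q = [[3,13],[13,56]]
F_223 mod 66 = Q^223[0][1] = 13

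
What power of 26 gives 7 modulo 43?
7

Baby-step giant-step with step n = ⌈√43⌉ = 7.
Baby steps 26^j mod 43 (j:value) for j=0..6: 0:1, 1:26, 2:31, 3:32, 4:15, 5:3, 6:35.
Giant-step multiplier: 26^(-7) ≡ 26^(42-7) = 26^35 ≡ 37 (mod 43).
Giant steps γ_i = 7·37^i mod 43: γ_0=7, γ_1=1 (in table at j=0).
x = i·n + j = 1·7 + 0 = 7.
Check: 26^7 ≡ 7 (mod 43).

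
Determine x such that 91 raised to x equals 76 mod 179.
102

Baby-step giant-step with step n = ⌈√179⌉ = 14.
Baby steps 91^j mod 179 (j:value) for j=0..13: 0:1, 1:91, 2:47, 3:160, 4:61, 5:2, 6:3, 7:94, 8:141, 9:122, 10:4, 11:6, 12:9, 13:103.
Giant-step multiplier: 91^(-14) ≡ 91^(178-14) = 91^164 ≡ 168 (mod 179).
Giant steps γ_i = 76·168^i mod 179: γ_0=76, γ_1=59, γ_2=67, γ_3=158, γ_4=52, γ_5=144, γ_6=27, γ_7=61 (in table at j=4).
x = i·n + j = 7·14 + 4 = 102.
Check: 91^102 ≡ 76 (mod 179).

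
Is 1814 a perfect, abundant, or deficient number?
deficient

Proper divisors of 1814: sum = 1 + 2 + 907 = 910
Since 910 < 1814, 1814 is deficient.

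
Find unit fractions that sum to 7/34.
1/5 + 1/170

Greedy algorithm:
7/34: ceiling(34/7) = 5, use 1/5
1/170: ceiling(170/1) = 170, use 1/170
Result: 7/34 = 1/5 + 1/170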